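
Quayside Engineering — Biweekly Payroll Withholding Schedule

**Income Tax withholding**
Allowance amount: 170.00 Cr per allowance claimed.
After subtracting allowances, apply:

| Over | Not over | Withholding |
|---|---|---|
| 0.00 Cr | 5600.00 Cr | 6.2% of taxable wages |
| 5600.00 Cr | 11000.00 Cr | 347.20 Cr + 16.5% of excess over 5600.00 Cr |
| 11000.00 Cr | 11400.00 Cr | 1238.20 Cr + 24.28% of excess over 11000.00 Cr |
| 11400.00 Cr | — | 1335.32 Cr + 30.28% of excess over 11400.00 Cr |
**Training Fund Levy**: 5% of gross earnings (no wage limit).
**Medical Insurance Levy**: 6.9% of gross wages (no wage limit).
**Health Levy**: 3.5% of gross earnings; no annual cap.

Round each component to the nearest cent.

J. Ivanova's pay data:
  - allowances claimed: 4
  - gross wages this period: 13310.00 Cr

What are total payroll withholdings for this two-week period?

Income Tax: taxable = 13310.00 Cr − 4×170.00 Cr = 12630.00 Cr
  1335.32 Cr + 30.28% × (12630.00 Cr − 11400.00 Cr) = 1335.32 Cr + 30.28% × 1230.00 Cr = 1707.76 Cr
Training Fund Levy: 5% × 13310.00 Cr = 665.50 Cr
Medical Insurance Levy: 6.9% × 13310.00 Cr = 918.39 Cr
Health Levy: 3.5% × 13310.00 Cr = 465.85 Cr
Total: 1707.76 Cr + 665.50 Cr + 918.39 Cr + 465.85 Cr = 3757.50 Cr

3757.50 Cr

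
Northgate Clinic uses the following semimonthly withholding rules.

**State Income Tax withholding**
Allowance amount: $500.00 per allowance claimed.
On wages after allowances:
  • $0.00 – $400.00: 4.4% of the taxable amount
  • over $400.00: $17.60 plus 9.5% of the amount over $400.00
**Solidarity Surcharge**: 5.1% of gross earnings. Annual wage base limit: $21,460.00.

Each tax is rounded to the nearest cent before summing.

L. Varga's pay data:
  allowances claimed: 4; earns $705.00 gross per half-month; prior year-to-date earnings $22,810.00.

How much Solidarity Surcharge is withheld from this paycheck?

$0.00

Solidarity Surcharge: YTD $22,810.00 ≥ cap $21,460.00 → $0.00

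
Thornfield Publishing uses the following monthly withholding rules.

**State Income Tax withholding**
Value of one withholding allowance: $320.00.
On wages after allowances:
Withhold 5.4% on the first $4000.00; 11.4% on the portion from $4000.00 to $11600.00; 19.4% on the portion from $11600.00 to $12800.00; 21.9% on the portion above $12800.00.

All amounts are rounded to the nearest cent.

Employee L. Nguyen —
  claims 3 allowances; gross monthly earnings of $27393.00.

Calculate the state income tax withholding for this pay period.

State Income Tax: taxable = $27393.00 − 3×$320.00 = $26433.00
  $1315.20 + 21.9% × ($26433.00 − $12800.00) = $1315.20 + 21.9% × $13633.00 = $4300.83

$4300.83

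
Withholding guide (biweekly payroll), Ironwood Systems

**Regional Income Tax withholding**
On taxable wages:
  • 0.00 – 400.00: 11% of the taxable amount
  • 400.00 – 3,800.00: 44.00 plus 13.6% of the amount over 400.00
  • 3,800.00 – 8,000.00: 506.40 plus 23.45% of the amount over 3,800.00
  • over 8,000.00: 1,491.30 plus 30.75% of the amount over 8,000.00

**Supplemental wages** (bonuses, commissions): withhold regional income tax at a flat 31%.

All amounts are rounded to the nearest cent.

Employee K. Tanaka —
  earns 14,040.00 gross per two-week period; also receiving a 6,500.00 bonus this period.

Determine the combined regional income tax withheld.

Regional Income Tax: taxable = 14,040.00
  1,491.30 + 30.75% × (14,040.00 − 8,000.00) = 1,491.30 + 30.75% × 6,040.00 = 3,348.60
Supplemental (31% flat on bonus): 31% × 6,500.00 = 2,015.00
Total regional income tax: 3,348.60 + 2,015.00 = 5,363.60

5,363.60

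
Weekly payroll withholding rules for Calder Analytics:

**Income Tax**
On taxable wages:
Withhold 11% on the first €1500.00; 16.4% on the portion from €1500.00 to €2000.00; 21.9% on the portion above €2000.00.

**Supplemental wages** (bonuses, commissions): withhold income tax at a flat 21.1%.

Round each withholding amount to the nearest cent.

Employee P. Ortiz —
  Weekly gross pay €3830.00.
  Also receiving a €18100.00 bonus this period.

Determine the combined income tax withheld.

Income Tax: taxable = €3830.00
  €247.00 + 21.9% × (€3830.00 − €2000.00) = €247.00 + 21.9% × €1830.00 = €647.77
Supplemental (21.1% flat on bonus): 21.1% × €18100.00 = €3819.10
Total income tax: €647.77 + €3819.10 = €4466.87

€4466.87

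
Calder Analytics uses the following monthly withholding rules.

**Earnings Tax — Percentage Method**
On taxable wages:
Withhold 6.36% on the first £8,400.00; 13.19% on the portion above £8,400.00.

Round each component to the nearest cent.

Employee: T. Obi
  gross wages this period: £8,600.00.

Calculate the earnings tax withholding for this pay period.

Earnings Tax: taxable = £8,600.00
  £534.24 + 13.19% × (£8,600.00 − £8,400.00) = £534.24 + 13.19% × £200.00 = £560.62

£560.62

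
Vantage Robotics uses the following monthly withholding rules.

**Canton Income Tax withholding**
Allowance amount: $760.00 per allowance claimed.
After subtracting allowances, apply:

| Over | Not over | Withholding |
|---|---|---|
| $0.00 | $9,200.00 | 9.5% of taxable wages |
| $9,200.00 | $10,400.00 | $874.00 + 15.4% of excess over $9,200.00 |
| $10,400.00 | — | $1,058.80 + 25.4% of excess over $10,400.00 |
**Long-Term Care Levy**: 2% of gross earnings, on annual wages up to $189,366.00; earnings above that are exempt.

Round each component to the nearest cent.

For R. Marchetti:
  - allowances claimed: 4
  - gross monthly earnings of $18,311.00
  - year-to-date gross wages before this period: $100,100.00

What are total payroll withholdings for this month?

Canton Income Tax: taxable = $18,311.00 − 4×$760.00 = $15,271.00
  $1,058.80 + 25.4% × ($15,271.00 − $10,400.00) = $1,058.80 + 25.4% × $4,871.00 = $2,296.03
Long-Term Care Levy: 2% × $18,311.00 = $366.22
Total: $2,296.03 + $366.22 = $2,662.25

$2,662.25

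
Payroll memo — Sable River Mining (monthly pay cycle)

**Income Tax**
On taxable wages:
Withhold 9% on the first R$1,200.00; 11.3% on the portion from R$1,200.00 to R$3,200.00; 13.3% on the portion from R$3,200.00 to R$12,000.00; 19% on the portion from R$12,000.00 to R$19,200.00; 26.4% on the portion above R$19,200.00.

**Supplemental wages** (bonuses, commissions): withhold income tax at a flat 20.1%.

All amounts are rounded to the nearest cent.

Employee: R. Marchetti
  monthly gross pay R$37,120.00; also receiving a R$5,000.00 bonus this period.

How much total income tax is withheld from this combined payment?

Income Tax: taxable = R$37,120.00
  R$2,872.40 + 26.4% × (R$37,120.00 − R$19,200.00) = R$2,872.40 + 26.4% × R$17,920.00 = R$7,603.28
Supplemental (20.1% flat on bonus): 20.1% × R$5,000.00 = R$1,005.00
Total income tax: R$7,603.28 + R$1,005.00 = R$8,608.28

R$8,608.28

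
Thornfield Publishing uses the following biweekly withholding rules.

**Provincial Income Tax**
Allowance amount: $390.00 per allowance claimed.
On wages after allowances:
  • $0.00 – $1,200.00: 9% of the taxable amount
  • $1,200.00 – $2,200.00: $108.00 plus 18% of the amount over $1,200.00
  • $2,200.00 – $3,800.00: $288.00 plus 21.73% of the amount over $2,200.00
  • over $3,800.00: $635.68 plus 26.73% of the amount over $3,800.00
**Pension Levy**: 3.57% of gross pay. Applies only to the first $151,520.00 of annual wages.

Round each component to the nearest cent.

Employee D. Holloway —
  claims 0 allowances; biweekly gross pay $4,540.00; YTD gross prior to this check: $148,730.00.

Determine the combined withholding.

$933.08

Provincial Income Tax: taxable = $4,540.00
  $635.68 + 26.73% × ($4,540.00 − $3,800.00) = $635.68 + 26.73% × $740.00 = $833.48
Pension Levy: cap $151,520.00 − YTD $148,730.00 = $2,790.00 subject; 3.57% × $2,790.00 = $99.60
Total: $833.48 + $99.60 = $933.08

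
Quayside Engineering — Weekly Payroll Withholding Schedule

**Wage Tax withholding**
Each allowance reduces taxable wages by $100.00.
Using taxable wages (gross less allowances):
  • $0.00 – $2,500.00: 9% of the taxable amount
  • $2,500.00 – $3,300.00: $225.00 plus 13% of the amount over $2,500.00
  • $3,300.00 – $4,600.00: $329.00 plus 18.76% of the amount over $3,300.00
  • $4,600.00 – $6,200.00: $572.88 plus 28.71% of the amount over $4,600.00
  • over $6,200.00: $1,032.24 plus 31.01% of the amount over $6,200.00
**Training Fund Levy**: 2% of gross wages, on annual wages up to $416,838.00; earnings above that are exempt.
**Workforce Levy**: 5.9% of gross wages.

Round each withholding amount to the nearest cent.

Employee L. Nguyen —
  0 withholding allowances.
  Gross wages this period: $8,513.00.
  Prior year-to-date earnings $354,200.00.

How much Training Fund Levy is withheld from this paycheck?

$170.26

Training Fund Levy: 2% × $8,513.00 = $170.26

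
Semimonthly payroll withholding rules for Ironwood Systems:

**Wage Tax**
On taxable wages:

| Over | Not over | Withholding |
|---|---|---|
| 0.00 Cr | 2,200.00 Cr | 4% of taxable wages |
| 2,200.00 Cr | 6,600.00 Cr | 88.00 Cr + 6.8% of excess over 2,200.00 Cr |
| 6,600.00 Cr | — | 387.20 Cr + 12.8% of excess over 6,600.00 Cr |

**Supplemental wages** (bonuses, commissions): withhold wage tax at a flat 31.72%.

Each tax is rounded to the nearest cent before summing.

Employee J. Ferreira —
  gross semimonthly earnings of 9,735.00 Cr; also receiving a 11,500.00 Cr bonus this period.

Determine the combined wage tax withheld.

Wage Tax: taxable = 9,735.00 Cr
  387.20 Cr + 12.8% × (9,735.00 Cr − 6,600.00 Cr) = 387.20 Cr + 12.8% × 3,135.00 Cr = 788.48 Cr
Supplemental (31.72% flat on bonus): 31.72% × 11,500.00 Cr = 3,647.80 Cr
Total wage tax: 788.48 Cr + 3,647.80 Cr = 4,436.28 Cr

4,436.28 Cr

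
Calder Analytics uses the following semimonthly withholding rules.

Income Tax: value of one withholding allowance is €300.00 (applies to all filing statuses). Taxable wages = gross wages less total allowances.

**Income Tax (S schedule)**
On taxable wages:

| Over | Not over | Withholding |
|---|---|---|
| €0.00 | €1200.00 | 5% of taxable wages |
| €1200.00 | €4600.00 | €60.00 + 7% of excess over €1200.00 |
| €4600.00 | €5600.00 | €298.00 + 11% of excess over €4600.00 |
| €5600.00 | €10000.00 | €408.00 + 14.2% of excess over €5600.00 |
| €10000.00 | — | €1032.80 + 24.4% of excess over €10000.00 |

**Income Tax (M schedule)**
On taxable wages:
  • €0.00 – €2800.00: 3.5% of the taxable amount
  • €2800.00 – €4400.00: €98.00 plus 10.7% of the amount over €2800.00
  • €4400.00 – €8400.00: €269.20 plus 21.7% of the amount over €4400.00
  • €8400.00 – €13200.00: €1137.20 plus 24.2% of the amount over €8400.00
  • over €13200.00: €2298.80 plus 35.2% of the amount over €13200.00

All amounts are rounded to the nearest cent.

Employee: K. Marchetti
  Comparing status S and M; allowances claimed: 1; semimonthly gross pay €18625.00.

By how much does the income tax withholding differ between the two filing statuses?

Income Tax (S): taxable = €18625.00 − 1×€300.00 = €18325.00
  €1032.80 + 24.4% × (€18325.00 − €10000.00) = €1032.80 + 24.4% × €8325.00 = €3064.10
Income Tax (M): taxable = €18625.00 − 1×€300.00 = €18325.00
  €2298.80 + 35.2% × (€18325.00 − €13200.00) = €2298.80 + 35.2% × €5125.00 = €4102.80
Difference: |€3064.10 − €4102.80| = €1038.70 (higher under M)

€1038.70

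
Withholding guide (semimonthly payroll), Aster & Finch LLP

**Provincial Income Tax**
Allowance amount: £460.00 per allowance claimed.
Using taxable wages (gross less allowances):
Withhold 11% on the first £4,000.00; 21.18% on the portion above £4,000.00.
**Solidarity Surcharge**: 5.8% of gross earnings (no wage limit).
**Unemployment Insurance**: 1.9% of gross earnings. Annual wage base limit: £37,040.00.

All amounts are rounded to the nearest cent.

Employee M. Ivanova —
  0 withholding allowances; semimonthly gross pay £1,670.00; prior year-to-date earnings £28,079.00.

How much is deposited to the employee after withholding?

£1,357.71

Provincial Income Tax: taxable = £1,670.00
  11% × £1,670.00 = £183.70
Solidarity Surcharge: 5.8% × £1,670.00 = £96.86
Unemployment Insurance: 1.9% × £1,670.00 = £31.73
Total withheld: £183.70 + £96.86 + £31.73 = £312.29
Net pay: £1,670.00 − £312.29 = £1,357.71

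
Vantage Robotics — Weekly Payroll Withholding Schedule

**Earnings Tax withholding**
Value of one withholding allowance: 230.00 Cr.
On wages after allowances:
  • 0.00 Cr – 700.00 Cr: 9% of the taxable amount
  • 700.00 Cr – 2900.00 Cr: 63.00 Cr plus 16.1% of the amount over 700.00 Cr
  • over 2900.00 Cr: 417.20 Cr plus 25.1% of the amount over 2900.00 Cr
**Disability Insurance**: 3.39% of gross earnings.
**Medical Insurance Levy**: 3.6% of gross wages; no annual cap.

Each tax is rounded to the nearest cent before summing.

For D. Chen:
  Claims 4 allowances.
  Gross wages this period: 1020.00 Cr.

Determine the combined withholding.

Earnings Tax: taxable = 1020.00 Cr − 4×230.00 Cr = 100.00 Cr
  9% × 100.00 Cr = 9.00 Cr
Disability Insurance: 3.39% × 1020.00 Cr = 34.58 Cr
Medical Insurance Levy: 3.6% × 1020.00 Cr = 36.72 Cr
Total: 9.00 Cr + 34.58 Cr + 36.72 Cr = 80.30 Cr

80.30 Cr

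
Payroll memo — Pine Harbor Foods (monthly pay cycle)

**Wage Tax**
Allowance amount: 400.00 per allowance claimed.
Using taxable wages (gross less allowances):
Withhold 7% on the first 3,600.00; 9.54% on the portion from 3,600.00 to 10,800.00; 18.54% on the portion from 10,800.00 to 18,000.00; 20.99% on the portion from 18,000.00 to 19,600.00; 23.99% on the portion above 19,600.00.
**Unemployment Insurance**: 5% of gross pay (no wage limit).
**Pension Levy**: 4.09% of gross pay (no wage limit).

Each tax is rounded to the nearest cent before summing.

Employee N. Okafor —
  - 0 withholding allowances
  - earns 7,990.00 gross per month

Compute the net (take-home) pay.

Wage Tax: taxable = 7,990.00
  252.00 + 9.54% × (7,990.00 − 3,600.00) = 252.00 + 9.54% × 4,390.00 = 670.81
Unemployment Insurance: 5% × 7,990.00 = 399.50
Pension Levy: 4.09% × 7,990.00 = 326.79
Total withheld: 670.81 + 399.50 + 326.79 = 1,397.10
Net pay: 7,990.00 − 1,397.10 = 6,592.90

6,592.90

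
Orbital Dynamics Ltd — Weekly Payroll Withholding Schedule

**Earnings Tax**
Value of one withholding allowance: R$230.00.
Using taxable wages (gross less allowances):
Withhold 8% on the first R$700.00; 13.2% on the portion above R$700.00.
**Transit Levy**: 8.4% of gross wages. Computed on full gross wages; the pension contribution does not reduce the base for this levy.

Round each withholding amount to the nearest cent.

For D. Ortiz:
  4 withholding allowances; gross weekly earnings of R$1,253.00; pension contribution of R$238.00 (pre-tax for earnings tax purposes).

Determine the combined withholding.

Earnings Tax: taxable = R$1,253.00 − R$238.00 − 4×R$230.00 = R$95.00
  8% × R$95.00 = R$7.60
Transit Levy: 8.4% × R$1,253.00 = R$105.25
Total: R$7.60 + R$105.25 = R$112.85

R$112.85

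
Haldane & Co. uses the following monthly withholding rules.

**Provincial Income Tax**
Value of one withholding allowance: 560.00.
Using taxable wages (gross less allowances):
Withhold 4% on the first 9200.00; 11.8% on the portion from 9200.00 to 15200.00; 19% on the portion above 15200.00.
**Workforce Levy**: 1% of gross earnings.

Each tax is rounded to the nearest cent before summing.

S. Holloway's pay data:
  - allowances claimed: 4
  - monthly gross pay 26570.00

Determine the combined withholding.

3076.40

Provincial Income Tax: taxable = 26570.00 − 4×560.00 = 24330.00
  1076.00 + 19% × (24330.00 − 15200.00) = 1076.00 + 19% × 9130.00 = 2810.70
Workforce Levy: 1% × 26570.00 = 265.70
Total: 2810.70 + 265.70 = 3076.40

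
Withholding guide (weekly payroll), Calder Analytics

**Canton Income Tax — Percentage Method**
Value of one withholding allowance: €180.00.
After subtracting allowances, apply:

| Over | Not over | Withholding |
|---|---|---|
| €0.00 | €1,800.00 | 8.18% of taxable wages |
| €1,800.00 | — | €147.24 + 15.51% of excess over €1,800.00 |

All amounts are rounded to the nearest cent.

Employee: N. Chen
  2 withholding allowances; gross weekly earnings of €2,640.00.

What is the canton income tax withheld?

Canton Income Tax: taxable = €2,640.00 − 2×€180.00 = €2,280.00
  €147.24 + 15.51% × (€2,280.00 − €1,800.00) = €147.24 + 15.51% × €480.00 = €221.69

€221.69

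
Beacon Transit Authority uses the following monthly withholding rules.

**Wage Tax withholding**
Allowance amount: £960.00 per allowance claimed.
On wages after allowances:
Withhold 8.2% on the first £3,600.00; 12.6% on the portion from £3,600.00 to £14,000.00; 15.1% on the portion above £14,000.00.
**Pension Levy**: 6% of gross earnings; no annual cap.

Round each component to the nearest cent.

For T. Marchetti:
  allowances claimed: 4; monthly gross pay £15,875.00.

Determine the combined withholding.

£2,310.51

Wage Tax: taxable = £15,875.00 − 4×£960.00 = £12,035.00
  £295.20 + 12.6% × (£12,035.00 − £3,600.00) = £295.20 + 12.6% × £8,435.00 = £1,358.01
Pension Levy: 6% × £15,875.00 = £952.50
Total: £1,358.01 + £952.50 = £2,310.51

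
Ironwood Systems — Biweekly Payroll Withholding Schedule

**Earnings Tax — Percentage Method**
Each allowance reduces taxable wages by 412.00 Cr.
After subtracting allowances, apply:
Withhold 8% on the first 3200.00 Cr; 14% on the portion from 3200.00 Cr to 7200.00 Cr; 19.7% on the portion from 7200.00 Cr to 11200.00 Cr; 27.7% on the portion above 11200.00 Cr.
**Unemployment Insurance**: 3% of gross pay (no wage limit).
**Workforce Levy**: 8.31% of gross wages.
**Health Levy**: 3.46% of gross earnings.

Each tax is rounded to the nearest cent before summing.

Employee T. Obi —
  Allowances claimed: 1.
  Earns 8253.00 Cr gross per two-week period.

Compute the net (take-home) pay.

6091.76 Cr

Earnings Tax: taxable = 8253.00 Cr − 1×412.00 Cr = 7841.00 Cr
  816.00 Cr + 19.7% × (7841.00 Cr − 7200.00 Cr) = 816.00 Cr + 19.7% × 641.00 Cr = 942.28 Cr
Unemployment Insurance: 3% × 8253.00 Cr = 247.59 Cr
Workforce Levy: 8.31% × 8253.00 Cr = 685.82 Cr
Health Levy: 3.46% × 8253.00 Cr = 285.55 Cr
Total withheld: 942.28 Cr + 247.59 Cr + 685.82 Cr + 285.55 Cr = 2161.24 Cr
Net pay: 8253.00 Cr − 2161.24 Cr = 6091.76 Cr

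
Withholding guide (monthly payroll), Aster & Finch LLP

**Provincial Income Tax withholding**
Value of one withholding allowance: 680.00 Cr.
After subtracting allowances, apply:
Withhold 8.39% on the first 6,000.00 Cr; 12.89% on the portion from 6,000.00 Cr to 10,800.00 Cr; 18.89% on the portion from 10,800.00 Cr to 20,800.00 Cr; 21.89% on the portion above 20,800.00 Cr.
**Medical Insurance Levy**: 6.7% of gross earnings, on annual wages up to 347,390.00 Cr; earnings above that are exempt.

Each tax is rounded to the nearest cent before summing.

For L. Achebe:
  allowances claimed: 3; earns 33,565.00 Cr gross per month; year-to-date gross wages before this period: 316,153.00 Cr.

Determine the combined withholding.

7,451.70 Cr

Provincial Income Tax: taxable = 33,565.00 Cr − 3×680.00 Cr = 31,525.00 Cr
  3,011.12 Cr + 21.89% × (31,525.00 Cr − 20,800.00 Cr) = 3,011.12 Cr + 21.89% × 10,725.00 Cr = 5,358.82 Cr
Medical Insurance Levy: cap 347,390.00 Cr − YTD 316,153.00 Cr = 31,237.00 Cr subject; 6.7% × 31,237.00 Cr = 2,092.88 Cr
Total: 5,358.82 Cr + 2,092.88 Cr = 7,451.70 Cr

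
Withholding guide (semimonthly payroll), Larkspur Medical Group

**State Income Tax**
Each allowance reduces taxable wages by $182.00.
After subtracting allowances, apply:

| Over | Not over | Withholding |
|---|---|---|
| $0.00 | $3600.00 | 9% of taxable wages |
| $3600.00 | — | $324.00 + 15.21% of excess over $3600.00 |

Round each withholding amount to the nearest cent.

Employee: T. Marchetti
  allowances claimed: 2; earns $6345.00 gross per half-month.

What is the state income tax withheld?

$686.15

State Income Tax: taxable = $6345.00 − 2×$182.00 = $5981.00
  $324.00 + 15.21% × ($5981.00 − $3600.00) = $324.00 + 15.21% × $2381.00 = $686.15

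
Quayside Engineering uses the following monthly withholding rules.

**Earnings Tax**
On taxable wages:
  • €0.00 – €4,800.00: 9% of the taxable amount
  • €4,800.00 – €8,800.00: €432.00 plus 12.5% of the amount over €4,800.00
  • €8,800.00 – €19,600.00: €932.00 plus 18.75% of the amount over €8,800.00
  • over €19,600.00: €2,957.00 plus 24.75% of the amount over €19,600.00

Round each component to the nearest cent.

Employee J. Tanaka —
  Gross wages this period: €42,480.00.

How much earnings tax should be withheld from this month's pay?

Earnings Tax: taxable = €42,480.00
  €2,957.00 + 24.75% × (€42,480.00 − €19,600.00) = €2,957.00 + 24.75% × €22,880.00 = €8,619.80

€8,619.80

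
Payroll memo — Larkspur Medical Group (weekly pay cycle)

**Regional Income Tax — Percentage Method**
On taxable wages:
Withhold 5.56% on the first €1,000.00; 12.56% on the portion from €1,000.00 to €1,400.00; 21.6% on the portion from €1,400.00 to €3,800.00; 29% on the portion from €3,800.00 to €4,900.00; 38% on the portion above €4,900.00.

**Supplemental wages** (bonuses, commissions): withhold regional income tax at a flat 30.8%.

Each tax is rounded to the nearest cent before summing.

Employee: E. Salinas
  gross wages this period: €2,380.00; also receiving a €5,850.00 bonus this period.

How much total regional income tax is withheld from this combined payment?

Regional Income Tax: taxable = €2,380.00
  €105.84 + 21.6% × (€2,380.00 − €1,400.00) = €105.84 + 21.6% × €980.00 = €317.52
Supplemental (30.8% flat on bonus): 30.8% × €5,850.00 = €1,801.80
Total regional income tax: €317.52 + €1,801.80 = €2,119.32

€2,119.32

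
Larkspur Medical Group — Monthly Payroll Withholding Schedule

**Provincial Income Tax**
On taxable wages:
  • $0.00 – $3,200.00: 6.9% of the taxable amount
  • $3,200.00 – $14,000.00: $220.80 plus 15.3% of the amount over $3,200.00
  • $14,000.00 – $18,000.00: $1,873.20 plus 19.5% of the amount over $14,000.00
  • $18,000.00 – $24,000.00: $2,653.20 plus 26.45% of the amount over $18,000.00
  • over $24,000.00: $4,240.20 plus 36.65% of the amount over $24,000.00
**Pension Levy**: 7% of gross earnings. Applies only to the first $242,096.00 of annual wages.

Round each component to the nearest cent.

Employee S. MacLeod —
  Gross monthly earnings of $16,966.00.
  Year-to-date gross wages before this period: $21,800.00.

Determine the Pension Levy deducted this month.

$1,187.62

Pension Levy: 7% × $16,966.00 = $1,187.62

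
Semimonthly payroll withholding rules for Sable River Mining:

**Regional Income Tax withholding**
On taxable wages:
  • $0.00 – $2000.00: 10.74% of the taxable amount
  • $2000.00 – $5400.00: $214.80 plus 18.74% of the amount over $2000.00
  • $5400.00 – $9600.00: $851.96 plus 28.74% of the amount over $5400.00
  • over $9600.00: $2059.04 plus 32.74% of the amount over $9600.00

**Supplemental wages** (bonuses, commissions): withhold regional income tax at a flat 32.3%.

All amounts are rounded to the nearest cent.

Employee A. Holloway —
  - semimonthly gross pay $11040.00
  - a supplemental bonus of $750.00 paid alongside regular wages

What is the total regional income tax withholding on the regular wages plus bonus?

$2772.75

Regional Income Tax: taxable = $11040.00
  $2059.04 + 32.74% × ($11040.00 − $9600.00) = $2059.04 + 32.74% × $1440.00 = $2530.50
Supplemental (32.3% flat on bonus): 32.3% × $750.00 = $242.25
Total regional income tax: $2530.50 + $242.25 = $2772.75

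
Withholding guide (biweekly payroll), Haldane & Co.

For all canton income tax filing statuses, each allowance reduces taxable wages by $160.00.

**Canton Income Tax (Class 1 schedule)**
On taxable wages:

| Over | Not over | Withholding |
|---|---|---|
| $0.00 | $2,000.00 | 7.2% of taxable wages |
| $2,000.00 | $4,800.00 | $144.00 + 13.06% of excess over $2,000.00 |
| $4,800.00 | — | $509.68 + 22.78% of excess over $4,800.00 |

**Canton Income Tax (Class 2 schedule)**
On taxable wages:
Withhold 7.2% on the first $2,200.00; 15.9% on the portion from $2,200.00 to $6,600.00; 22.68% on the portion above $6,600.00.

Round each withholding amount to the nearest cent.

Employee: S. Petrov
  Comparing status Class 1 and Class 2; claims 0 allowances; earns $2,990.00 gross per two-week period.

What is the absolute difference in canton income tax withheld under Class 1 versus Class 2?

$10.72

Canton Income Tax (Class 1): taxable = $2,990.00
  $144.00 + 13.06% × ($2,990.00 − $2,000.00) = $144.00 + 13.06% × $990.00 = $273.29
Canton Income Tax (Class 2): taxable = $2,990.00
  $158.40 + 15.9% × ($2,990.00 − $2,200.00) = $158.40 + 15.9% × $790.00 = $284.01
Difference: |$273.29 − $284.01| = $10.72 (higher under Class 2)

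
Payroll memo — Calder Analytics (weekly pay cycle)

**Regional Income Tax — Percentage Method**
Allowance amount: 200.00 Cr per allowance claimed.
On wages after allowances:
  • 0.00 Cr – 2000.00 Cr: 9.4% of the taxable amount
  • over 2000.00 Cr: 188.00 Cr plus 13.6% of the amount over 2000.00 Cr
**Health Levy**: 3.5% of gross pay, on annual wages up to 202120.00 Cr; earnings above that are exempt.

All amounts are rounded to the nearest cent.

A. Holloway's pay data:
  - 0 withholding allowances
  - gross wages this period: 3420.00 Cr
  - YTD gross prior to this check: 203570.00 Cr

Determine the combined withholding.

Regional Income Tax: taxable = 3420.00 Cr
  188.00 Cr + 13.6% × (3420.00 Cr − 2000.00 Cr) = 188.00 Cr + 13.6% × 1420.00 Cr = 381.12 Cr
Health Levy: YTD 203570.00 Cr ≥ cap 202120.00 Cr → 0.00 Cr
Total: 381.12 Cr + 0.00 Cr = 381.12 Cr

381.12 Cr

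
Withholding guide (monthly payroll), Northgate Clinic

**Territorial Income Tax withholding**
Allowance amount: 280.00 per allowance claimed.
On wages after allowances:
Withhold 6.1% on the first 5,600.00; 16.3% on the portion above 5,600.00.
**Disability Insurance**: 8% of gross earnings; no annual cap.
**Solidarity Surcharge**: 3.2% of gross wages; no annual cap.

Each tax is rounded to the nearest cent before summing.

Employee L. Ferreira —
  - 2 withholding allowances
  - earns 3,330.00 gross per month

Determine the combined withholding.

Territorial Income Tax: taxable = 3,330.00 − 2×280.00 = 2,770.00
  6.1% × 2,770.00 = 168.97
Disability Insurance: 8% × 3,330.00 = 266.40
Solidarity Surcharge: 3.2% × 3,330.00 = 106.56
Total: 168.97 + 266.40 + 106.56 = 541.93

541.93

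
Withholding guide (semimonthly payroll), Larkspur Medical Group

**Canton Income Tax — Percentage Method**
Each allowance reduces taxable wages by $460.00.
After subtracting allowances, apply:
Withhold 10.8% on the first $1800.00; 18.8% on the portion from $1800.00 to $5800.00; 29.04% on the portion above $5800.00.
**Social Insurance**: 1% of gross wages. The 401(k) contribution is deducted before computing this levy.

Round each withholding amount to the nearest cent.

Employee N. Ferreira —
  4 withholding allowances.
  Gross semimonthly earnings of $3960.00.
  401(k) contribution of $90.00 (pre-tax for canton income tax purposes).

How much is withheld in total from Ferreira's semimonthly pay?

$276.34

Canton Income Tax: taxable = $3960.00 − $90.00 − 4×$460.00 = $2030.00
  $194.40 + 18.8% × ($2030.00 − $1800.00) = $194.40 + 18.8% × $230.00 = $237.64
Social Insurance: 1% × $3870.00 = $38.70
Total: $237.64 + $38.70 = $276.34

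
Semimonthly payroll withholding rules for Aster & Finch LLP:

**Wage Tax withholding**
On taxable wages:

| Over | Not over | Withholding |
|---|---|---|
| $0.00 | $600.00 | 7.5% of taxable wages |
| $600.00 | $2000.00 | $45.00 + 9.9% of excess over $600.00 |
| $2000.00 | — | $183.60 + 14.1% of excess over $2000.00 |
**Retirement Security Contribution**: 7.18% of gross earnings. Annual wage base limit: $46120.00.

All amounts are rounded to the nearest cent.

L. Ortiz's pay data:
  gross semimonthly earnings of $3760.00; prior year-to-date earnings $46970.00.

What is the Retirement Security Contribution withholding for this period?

$0.00

Retirement Security Contribution: YTD $46970.00 ≥ cap $46120.00 → $0.00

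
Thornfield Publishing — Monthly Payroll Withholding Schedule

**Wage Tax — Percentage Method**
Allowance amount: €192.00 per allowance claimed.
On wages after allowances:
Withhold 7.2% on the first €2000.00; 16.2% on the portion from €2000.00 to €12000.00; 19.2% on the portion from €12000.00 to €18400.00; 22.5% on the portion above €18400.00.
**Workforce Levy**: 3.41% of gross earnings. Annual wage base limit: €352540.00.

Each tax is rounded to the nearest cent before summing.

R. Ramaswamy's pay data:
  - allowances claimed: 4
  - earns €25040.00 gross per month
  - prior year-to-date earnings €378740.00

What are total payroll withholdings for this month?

Wage Tax: taxable = €25040.00 − 4×€192.00 = €24272.00
  €2992.80 + 22.5% × (€24272.00 − €18400.00) = €2992.80 + 22.5% × €5872.00 = €4314.00
Workforce Levy: YTD €378740.00 ≥ cap €352540.00 → €0.00
Total: €4314.00 + €0.00 = €4314.00

€4314.00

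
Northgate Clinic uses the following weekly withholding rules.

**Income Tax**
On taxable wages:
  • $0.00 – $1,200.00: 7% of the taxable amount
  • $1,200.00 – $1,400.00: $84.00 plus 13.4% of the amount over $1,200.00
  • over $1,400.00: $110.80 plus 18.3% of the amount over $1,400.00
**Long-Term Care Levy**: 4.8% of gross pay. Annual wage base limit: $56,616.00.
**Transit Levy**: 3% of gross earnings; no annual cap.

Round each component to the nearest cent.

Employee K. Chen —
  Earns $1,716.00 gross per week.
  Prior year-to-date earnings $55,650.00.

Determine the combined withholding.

$266.48

Income Tax: taxable = $1,716.00
  $110.80 + 18.3% × ($1,716.00 − $1,400.00) = $110.80 + 18.3% × $316.00 = $168.63
Long-Term Care Levy: cap $56,616.00 − YTD $55,650.00 = $966.00 subject; 4.8% × $966.00 = $46.37
Transit Levy: 3% × $1,716.00 = $51.48
Total: $168.63 + $46.37 + $51.48 = $266.48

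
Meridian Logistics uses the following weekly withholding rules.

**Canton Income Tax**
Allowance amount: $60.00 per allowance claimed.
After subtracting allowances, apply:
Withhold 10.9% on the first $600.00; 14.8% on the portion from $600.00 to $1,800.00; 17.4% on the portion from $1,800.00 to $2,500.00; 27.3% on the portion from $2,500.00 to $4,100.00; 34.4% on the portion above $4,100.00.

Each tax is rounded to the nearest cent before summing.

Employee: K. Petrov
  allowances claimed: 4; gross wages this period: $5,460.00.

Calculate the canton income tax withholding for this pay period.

Canton Income Tax: taxable = $5,460.00 − 4×$60.00 = $5,220.00
  $801.60 + 34.4% × ($5,220.00 − $4,100.00) = $801.60 + 34.4% × $1,120.00 = $1,186.88

$1,186.88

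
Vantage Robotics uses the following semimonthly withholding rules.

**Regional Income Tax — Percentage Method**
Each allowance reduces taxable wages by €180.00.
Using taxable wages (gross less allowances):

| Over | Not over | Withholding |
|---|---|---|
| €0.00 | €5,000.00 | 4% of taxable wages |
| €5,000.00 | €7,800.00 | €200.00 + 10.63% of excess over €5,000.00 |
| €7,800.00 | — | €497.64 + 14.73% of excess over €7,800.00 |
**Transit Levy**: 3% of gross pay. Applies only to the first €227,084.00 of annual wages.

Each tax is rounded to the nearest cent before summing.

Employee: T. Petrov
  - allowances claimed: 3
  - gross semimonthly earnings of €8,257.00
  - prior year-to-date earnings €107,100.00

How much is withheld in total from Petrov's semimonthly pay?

€736.53

Regional Income Tax: taxable = €8,257.00 − 3×€180.00 = €7,717.00
  €200.00 + 10.63% × (€7,717.00 − €5,000.00) = €200.00 + 10.63% × €2,717.00 = €488.82
Transit Levy: 3% × €8,257.00 = €247.71
Total: €488.82 + €247.71 = €736.53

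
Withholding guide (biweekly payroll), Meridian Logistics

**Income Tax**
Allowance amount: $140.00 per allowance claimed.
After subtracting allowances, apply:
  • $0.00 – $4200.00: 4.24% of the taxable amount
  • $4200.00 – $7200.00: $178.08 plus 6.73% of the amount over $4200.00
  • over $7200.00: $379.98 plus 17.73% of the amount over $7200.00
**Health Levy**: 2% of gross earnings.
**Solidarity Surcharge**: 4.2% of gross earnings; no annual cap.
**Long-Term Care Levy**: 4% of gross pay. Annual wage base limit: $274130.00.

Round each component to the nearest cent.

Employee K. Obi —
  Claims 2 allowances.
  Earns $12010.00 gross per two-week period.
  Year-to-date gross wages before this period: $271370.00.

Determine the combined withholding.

$2038.17

Income Tax: taxable = $12010.00 − 2×$140.00 = $11730.00
  $379.98 + 17.73% × ($11730.00 − $7200.00) = $379.98 + 17.73% × $4530.00 = $1183.15
Health Levy: 2% × $12010.00 = $240.20
Solidarity Surcharge: 4.2% × $12010.00 = $504.42
Long-Term Care Levy: cap $274130.00 − YTD $271370.00 = $2760.00 subject; 4% × $2760.00 = $110.40
Total: $1183.15 + $240.20 + $504.42 + $110.40 = $2038.17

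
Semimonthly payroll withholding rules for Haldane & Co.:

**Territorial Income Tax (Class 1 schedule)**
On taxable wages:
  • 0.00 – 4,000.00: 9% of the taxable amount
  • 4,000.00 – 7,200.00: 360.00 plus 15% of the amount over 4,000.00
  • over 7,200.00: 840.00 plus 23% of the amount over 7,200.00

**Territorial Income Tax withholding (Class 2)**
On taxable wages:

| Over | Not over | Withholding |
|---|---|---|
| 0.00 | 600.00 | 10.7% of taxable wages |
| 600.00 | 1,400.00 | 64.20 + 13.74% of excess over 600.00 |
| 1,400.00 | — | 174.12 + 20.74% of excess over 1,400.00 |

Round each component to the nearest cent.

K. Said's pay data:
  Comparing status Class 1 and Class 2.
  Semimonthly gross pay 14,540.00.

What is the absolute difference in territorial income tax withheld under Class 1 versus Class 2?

371.16

Territorial Income Tax (Class 1): taxable = 14,540.00
  840.00 + 23% × (14,540.00 − 7,200.00) = 840.00 + 23% × 7,340.00 = 2,528.20
Territorial Income Tax (Class 2): taxable = 14,540.00
  174.12 + 20.74% × (14,540.00 − 1,400.00) = 174.12 + 20.74% × 13,140.00 = 2,899.36
Difference: |2,528.20 − 2,899.36| = 371.16 (higher under Class 2)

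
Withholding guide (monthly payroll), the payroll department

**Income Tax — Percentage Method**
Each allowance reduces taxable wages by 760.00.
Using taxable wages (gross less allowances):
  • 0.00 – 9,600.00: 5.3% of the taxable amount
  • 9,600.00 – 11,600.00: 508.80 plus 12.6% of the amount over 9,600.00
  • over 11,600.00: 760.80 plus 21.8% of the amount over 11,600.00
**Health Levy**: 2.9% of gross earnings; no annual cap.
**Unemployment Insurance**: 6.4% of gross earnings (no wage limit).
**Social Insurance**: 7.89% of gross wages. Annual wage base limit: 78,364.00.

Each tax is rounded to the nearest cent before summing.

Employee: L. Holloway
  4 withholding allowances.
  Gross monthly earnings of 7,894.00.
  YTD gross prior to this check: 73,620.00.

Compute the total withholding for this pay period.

1,365.71

Income Tax: taxable = 7,894.00 − 4×760.00 = 4,854.00
  5.3% × 4,854.00 = 257.26
Health Levy: 2.9% × 7,894.00 = 228.93
Unemployment Insurance: 6.4% × 7,894.00 = 505.22
Social Insurance: cap 78,364.00 − YTD 73,620.00 = 4,744.00 subject; 7.89% × 4,744.00 = 374.30
Total: 257.26 + 228.93 + 505.22 + 374.30 = 1,365.71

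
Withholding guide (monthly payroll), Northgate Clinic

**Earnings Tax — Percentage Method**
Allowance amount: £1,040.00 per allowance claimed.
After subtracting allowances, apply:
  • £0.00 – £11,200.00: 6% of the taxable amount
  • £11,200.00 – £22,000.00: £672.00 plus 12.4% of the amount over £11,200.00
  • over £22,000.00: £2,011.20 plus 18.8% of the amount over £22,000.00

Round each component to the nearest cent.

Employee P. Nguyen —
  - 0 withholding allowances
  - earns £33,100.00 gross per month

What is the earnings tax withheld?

Earnings Tax: taxable = £33,100.00
  £2,011.20 + 18.8% × (£33,100.00 − £22,000.00) = £2,011.20 + 18.8% × £11,100.00 = £4,098.00

£4,098.00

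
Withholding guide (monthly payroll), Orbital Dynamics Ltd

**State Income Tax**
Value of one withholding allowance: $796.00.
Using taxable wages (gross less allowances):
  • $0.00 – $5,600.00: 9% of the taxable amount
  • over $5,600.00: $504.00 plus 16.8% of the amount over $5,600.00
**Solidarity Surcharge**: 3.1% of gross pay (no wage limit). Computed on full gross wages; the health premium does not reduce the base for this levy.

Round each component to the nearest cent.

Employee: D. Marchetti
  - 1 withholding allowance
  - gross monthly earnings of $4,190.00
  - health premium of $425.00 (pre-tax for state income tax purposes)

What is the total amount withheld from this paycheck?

State Income Tax: taxable = $4,190.00 − $425.00 − 1×$796.00 = $2,969.00
  9% × $2,969.00 = $267.21
Solidarity Surcharge: 3.1% × $4,190.00 = $129.89
Total: $267.21 + $129.89 = $397.10

$397.10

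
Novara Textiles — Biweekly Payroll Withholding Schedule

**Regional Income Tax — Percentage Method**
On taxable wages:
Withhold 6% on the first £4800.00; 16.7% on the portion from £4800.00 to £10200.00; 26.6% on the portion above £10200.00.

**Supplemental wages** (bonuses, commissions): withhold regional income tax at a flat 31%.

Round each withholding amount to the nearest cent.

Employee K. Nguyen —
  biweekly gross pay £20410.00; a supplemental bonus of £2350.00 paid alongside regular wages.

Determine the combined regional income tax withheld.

Regional Income Tax: taxable = £20410.00
  £1189.80 + 26.6% × (£20410.00 − £10200.00) = £1189.80 + 26.6% × £10210.00 = £3905.66
Supplemental (31% flat on bonus): 31% × £2350.00 = £728.50
Total regional income tax: £3905.66 + £728.50 = £4634.16

£4634.16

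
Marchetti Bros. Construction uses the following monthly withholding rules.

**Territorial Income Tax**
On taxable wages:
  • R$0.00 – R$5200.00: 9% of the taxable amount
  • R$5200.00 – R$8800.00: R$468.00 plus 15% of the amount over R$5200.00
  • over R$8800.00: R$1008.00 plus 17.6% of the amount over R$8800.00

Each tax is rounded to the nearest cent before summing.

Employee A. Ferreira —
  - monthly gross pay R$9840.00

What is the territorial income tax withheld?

R$1191.04

Territorial Income Tax: taxable = R$9840.00
  R$1008.00 + 17.6% × (R$9840.00 − R$8800.00) = R$1008.00 + 17.6% × R$1040.00 = R$1191.04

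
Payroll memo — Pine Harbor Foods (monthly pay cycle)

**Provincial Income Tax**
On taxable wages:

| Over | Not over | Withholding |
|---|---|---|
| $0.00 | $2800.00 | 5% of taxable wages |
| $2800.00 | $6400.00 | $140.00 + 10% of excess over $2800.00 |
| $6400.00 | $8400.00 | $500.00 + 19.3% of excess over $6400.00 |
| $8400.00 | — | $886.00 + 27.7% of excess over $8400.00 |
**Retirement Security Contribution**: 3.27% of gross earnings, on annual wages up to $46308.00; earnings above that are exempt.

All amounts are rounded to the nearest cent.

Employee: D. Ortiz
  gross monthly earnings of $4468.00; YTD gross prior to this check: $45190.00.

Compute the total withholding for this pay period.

Provincial Income Tax: taxable = $4468.00
  $140.00 + 10% × ($4468.00 − $2800.00) = $140.00 + 10% × $1668.00 = $306.80
Retirement Security Contribution: cap $46308.00 − YTD $45190.00 = $1118.00 subject; 3.27% × $1118.00 = $36.56
Total: $306.80 + $36.56 = $343.36

$343.36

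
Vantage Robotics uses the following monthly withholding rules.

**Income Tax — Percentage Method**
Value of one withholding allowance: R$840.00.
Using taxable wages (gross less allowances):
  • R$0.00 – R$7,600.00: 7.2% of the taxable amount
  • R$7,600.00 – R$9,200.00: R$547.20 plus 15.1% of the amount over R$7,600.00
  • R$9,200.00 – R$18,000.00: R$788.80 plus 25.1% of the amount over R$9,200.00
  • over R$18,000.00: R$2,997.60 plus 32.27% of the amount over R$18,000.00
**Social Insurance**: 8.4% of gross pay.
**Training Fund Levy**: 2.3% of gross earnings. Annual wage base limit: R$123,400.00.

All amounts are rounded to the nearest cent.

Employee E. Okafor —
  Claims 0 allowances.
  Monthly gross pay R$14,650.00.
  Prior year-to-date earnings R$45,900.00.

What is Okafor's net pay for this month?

R$10,925.70

Income Tax: taxable = R$14,650.00
  R$788.80 + 25.1% × (R$14,650.00 − R$9,200.00) = R$788.80 + 25.1% × R$5,450.00 = R$2,156.75
Social Insurance: 8.4% × R$14,650.00 = R$1,230.60
Training Fund Levy: 2.3% × R$14,650.00 = R$336.95
Total withheld: R$2,156.75 + R$1,230.60 + R$336.95 = R$3,724.30
Net pay: R$14,650.00 − R$3,724.30 = R$10,925.70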